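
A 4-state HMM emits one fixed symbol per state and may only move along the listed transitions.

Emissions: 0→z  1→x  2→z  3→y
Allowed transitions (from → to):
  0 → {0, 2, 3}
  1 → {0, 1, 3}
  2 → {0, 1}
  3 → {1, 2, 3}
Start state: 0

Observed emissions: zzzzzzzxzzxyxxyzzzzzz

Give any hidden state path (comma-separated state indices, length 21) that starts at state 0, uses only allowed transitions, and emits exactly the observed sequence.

0,0,0,0,0,0,2,1,0,2,1,3,1,1,3,2,0,0,2,0,2

  0: obs=z cand={0,2} pick 0 [start]
  1: obs=z cand={0,2} pick 0 [0->0 ok]
  2: obs=z cand={0,2} pick 0 [0->0 ok]
  3: obs=z cand={0,2} pick 0 [0->0 ok]
  4: obs=z cand={0,2} pick 0 [0->0 ok]
  5: obs=z cand={0,2} pick 0 [0->0 ok]
  6: obs=z cand={0,2} pick 2 [0->2 ok]
  7: obs=x cand={1} pick 1 [2->1 ok]
  8: obs=z cand={0,2} pick 0 [1->0 ok]
  9: obs=z cand={0,2} pick 2 [0->2 ok]
  10: obs=x cand={1} pick 1 [2->1 ok]
  11: obs=y cand={3} pick 3 [1->3 ok]
  12: obs=x cand={1} pick 1 [3->1 ok]
  13: obs=x cand={1} pick 1 [1->1 ok]
  14: obs=y cand={3} pick 3 [1->3 ok]
  15: obs=z cand={0,2} pick 2 [3->2 ok]
  16: obs=z cand={0,2} pick 0 [2->0 ok]
  17: obs=z cand={0,2} pick 0 [0->0 ok]
  18: obs=z cand={0,2} pick 2 [0->2 ok]
  19: obs=z cand={0,2} pick 0 [2->0 ok]
  20: obs=z cand={0,2} pick 2 [0->2 ok]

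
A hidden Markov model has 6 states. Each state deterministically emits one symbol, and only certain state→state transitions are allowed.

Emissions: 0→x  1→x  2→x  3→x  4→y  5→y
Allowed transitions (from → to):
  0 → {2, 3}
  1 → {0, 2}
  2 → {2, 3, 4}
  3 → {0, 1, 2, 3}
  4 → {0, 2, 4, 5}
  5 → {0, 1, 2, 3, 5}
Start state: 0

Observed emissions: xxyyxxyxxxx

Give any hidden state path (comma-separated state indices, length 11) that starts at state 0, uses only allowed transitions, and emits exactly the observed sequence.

  t0 'x' -> {0,1,2,3}, take 0 (start)
  t1 'x' -> {0,1,2,3}, take 2 (0->2 ok)
  t2 'y' -> {4,5}, take 4 (2->4 ok)
  t3 'y' -> {4,5}, take 5 (4->5 ok)
  t4 'x' -> {0,1,2,3}, take 1 (5->1 ok)
  t5 'x' -> {0,1,2,3}, take 2 (1->2 ok)
  t6 'y' -> {4,5}, take 4 (2->4 ok)
  t7 'x' -> {0,1,2,3}, take 0 (4->0 ok)
  t8 'x' -> {0,1,2,3}, take 3 (0->3 ok)
  t9 'x' -> {0,1,2,3}, take 3 (3->3 ok)
  t10 'x' -> {0,1,2,3}, take 1 (3->1 ok)

0,2,4,5,1,2,4,0,3,3,1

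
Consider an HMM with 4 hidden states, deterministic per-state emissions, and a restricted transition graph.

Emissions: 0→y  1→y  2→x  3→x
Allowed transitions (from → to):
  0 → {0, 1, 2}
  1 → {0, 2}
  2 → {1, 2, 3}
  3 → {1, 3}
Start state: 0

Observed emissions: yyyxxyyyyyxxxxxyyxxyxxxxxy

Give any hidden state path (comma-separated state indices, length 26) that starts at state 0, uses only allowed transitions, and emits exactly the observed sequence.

0,0,1,2,3,1,0,1,0,0,2,3,3,3,3,1,0,2,3,1,2,2,2,3,3,1

  0: obs=y cand={0,1} pick 0 [start]
  1: obs=y cand={0,1} pick 0 [0->0 ok]
  2: obs=y cand={0,1} pick 1 [0->1 ok]
  3: obs=x cand={2,3} pick 2 [1->2 ok]
  4: obs=x cand={2,3} pick 3 [2->3 ok]
  5: obs=y cand={0,1} pick 1 [3->1 ok]
  6: obs=y cand={0,1} pick 0 [1->0 ok]
  7: obs=y cand={0,1} pick 1 [0->1 ok]
  8: obs=y cand={0,1} pick 0 [1->0 ok]
  9: obs=y cand={0,1} pick 0 [0->0 ok]
  10: obs=x cand={2,3} pick 2 [0->2 ok]
  11: obs=x cand={2,3} pick 3 [2->3 ok]
  12: obs=x cand={2,3} pick 3 [3->3 ok]
  13: obs=x cand={2,3} pick 3 [3->3 ok]
  14: obs=x cand={2,3} pick 3 [3->3 ok]
  15: obs=y cand={0,1} pick 1 [3->1 ok]
  16: obs=y cand={0,1} pick 0 [1->0 ok]
  17: obs=x cand={2,3} pick 2 [0->2 ok]
  18: obs=x cand={2,3} pick 3 [2->3 ok]
  19: obs=y cand={0,1} pick 1 [3->1 ok]
  20: obs=x cand={2,3} pick 2 [1->2 ok]
  21: obs=x cand={2,3} pick 2 [2->2 ok]
  22: obs=x cand={2,3} pick 2 [2->2 ok]
  23: obs=x cand={2,3} pick 3 [2->3 ok]
  24: obs=x cand={2,3} pick 3 [3->3 ok]
  25: obs=y cand={0,1} pick 1 [3->1 ok]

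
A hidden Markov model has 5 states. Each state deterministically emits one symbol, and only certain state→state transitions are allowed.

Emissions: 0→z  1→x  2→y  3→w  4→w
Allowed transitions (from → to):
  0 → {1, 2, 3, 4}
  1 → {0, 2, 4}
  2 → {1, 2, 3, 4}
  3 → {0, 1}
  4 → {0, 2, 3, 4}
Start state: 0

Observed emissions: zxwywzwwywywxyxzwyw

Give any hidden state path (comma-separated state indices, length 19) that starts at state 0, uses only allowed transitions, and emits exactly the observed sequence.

  t0 'z' -> {0}, take 0 (start)
  t1 'x' -> {1}, take 1 (0->1 ok)
  t2 'w' -> {3,4}, take 4 (1->4 ok)
  t3 'y' -> {2}, take 2 (4->2 ok)
  t4 'w' -> {3,4}, take 3 (2->3 ok)
  t5 'z' -> {0}, take 0 (3->0 ok)
  t6 'w' -> {3,4}, take 4 (0->4 ok)
  t7 'w' -> {3,4}, take 4 (4->4 ok)
  t8 'y' -> {2}, take 2 (4->2 ok)
  t9 'w' -> {3,4}, take 4 (2->4 ok)
  t10 'y' -> {2}, take 2 (4->2 ok)
  t11 'w' -> {3,4}, take 3 (2->3 ok)
  t12 'x' -> {1}, take 1 (3->1 ok)
  t13 'y' -> {2}, take 2 (1->2 ok)
  t14 'x' -> {1}, take 1 (2->1 ok)
  t15 'z' -> {0}, take 0 (1->0 ok)
  t16 'w' -> {3,4}, take 4 (0->4 ok)
  t17 'y' -> {2}, take 2 (4->2 ok)
  t18 'w' -> {3,4}, take 4 (2->4 ok)

0,1,4,2,3,0,4,4,2,4,2,3,1,2,1,0,4,2,4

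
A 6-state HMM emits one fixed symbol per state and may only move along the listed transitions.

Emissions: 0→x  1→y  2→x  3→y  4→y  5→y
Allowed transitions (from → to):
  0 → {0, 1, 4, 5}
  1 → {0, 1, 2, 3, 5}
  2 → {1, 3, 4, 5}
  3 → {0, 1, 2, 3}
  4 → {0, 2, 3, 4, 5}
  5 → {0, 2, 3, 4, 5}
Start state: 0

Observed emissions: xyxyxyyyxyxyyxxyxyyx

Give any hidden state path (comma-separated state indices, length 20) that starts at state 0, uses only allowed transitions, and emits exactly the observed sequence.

  0: obs=x cand={0,2} pick 0 [start]
  1: obs=y cand={1,3,4,5} pick 1 [0->1 ok]
  2: obs=x cand={0,2} pick 2 [1->2 ok]
  3: obs=y cand={1,3,4,5} pick 3 [2->3 ok]
  4: obs=x cand={0,2} pick 0 [3->0 ok]
  5: obs=y cand={1,3,4,5} pick 4 [0->4 ok]
  6: obs=y cand={1,3,4,5} pick 3 [4->3 ok]
  7: obs=y cand={1,3,4,5} pick 3 [3->3 ok]
  8: obs=x cand={0,2} pick 2 [3->2 ok]
  9: obs=y cand={1,3,4,5} pick 5 [2->5 ok]
  10: obs=x cand={0,2} pick 2 [5->2 ok]
  11: obs=y cand={1,3,4,5} pick 1 [2->1 ok]
  12: obs=y cand={1,3,4,5} pick 5 [1->5 ok]
  13: obs=x cand={0,2} pick 0 [5->0 ok]
  14: obs=x cand={0,2} pick 0 [0->0 ok]
  15: obs=y cand={1,3,4,5} pick 4 [0->4 ok]
  16: obs=x cand={0,2} pick 0 [4->0 ok]
  17: obs=y cand={1,3,4,5} pick 4 [0->4 ok]
  18: obs=y cand={1,3,4,5} pick 3 [4->3 ok]
  19: obs=x cand={0,2} pick 2 [3->2 ok]

0,1,2,3,0,4,3,3,2,5,2,1,5,0,0,4,0,4,3,2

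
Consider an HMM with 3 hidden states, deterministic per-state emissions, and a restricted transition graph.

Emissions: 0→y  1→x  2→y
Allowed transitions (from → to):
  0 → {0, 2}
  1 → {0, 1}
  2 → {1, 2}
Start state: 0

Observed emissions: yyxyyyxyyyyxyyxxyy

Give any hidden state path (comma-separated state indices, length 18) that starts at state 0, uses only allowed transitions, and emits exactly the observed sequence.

  pos 0: y in {0,2}, choose 0; start
  pos 1: y in {0,2}, choose 2; 0->2 ok
  pos 2: x in {1}, choose 1; 2->1 ok
  pos 3: y in {0,2}, choose 0; 1->0 ok
  pos 4: y in {0,2}, choose 0; 0->0 ok
  pos 5: y in {0,2}, choose 2; 0->2 ok
  pos 6: x in {1}, choose 1; 2->1 ok
  pos 7: y in {0,2}, choose 0; 1->0 ok
  pos 8: y in {0,2}, choose 2; 0->2 ok
  pos 9: y in {0,2}, choose 2; 2->2 ok
  pos 10: y in {0,2}, choose 2; 2->2 ok
  pos 11: x in {1}, choose 1; 2->1 ok
  pos 12: y in {0,2}, choose 0; 1->0 ok
  pos 13: y in {0,2}, choose 2; 0->2 ok
  pos 14: x in {1}, choose 1; 2->1 ok
  pos 15: x in {1}, choose 1; 1->1 ok
  pos 16: y in {0,2}, choose 0; 1->0 ok
  pos 17: y in {0,2}, choose 0; 0->0 ok

0,2,1,0,0,2,1,0,2,2,2,1,0,2,1,1,0,0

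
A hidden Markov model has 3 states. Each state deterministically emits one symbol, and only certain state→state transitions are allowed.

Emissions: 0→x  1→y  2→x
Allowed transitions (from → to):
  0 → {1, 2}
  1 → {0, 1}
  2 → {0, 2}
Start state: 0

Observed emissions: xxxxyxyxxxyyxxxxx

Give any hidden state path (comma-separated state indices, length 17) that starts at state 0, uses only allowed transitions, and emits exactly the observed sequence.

  0: obs=x cand={0,2} pick 0 [start]
  1: obs=x cand={0,2} pick 2 [0->2 ok]
  2: obs=x cand={0,2} pick 2 [2->2 ok]
  3: obs=x cand={0,2} pick 0 [2->0 ok]
  4: obs=y cand={1} pick 1 [0->1 ok]
  5: obs=x cand={0,2} pick 0 [1->0 ok]
  6: obs=y cand={1} pick 1 [0->1 ok]
  7: obs=x cand={0,2} pick 0 [1->0 ok]
  8: obs=x cand={0,2} pick 2 [0->2 ok]
  9: obs=x cand={0,2} pick 0 [2->0 ok]
  10: obs=y cand={1} pick 1 [0->1 ok]
  11: obs=y cand={1} pick 1 [1->1 ok]
  12: obs=x cand={0,2} pick 0 [1->0 ok]
  13: obs=x cand={0,2} pick 2 [0->2 ok]
  14: obs=x cand={0,2} pick 2 [2->2 ok]
  15: obs=x cand={0,2} pick 2 [2->2 ok]
  16: obs=x cand={0,2} pick 0 [2->0 ok]

0,2,2,0,1,0,1,0,2,0,1,1,0,2,2,2,0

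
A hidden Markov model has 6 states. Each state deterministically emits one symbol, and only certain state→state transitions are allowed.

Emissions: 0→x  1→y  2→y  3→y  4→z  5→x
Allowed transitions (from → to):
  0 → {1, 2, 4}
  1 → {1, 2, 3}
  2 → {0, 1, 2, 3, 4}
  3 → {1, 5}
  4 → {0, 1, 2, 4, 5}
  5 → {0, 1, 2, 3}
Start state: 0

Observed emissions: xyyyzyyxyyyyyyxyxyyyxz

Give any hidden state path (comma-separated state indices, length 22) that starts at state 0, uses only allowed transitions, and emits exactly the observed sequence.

  pos 0: x in {0,5}, choose 0; start
  pos 1: y in {1,2,3}, choose 2; 0->2 ok
  pos 2: y in {1,2,3}, choose 2; 2->2 ok
  pos 3: y in {1,2,3}, choose 2; 2->2 ok
  pos 4: z in {4}, choose 4; 2->4 ok
  pos 5: y in {1,2,3}, choose 2; 4->2 ok
  pos 6: y in {1,2,3}, choose 2; 2->2 ok
  pos 7: x in {0,5}, choose 0; 2->0 ok
  pos 8: y in {1,2,3}, choose 1; 0->1 ok
  pos 9: y in {1,2,3}, choose 1; 1->1 ok
  pos 10: y in {1,2,3}, choose 1; 1->1 ok
  pos 11: y in {1,2,3}, choose 1; 1->1 ok
  pos 12: y in {1,2,3}, choose 2; 1->2 ok
  pos 13: y in {1,2,3}, choose 3; 2->3 ok
  pos 14: x in {0,5}, choose 5; 3->5 ok
  pos 15: y in {1,2,3}, choose 3; 5->3 ok
  pos 16: x in {0,5}, choose 5; 3->5 ok
  pos 17: y in {1,2,3}, choose 3; 5->3 ok
  pos 18: y in {1,2,3}, choose 1; 3->1 ok
  pos 19: y in {1,2,3}, choose 2; 1->2 ok
  pos 20: x in {0,5}, choose 0; 2->0 ok
  pos 21: z in {4}, choose 4; 0->4 ok

0,2,2,2,4,2,2,0,1,1,1,1,2,3,5,3,5,3,1,2,0,4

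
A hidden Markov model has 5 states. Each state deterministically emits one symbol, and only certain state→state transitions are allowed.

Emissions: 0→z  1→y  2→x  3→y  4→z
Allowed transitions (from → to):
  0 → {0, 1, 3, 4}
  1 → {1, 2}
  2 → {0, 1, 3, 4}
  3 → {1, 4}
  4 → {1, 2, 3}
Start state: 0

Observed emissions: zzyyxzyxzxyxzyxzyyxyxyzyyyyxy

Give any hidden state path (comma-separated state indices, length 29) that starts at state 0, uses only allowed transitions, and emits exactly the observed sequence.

0,0,1,1,2,0,1,2,4,2,1,2,0,1,2,4,3,1,2,1,2,3,4,3,1,1,1,2,1

  0: obs=z cand={0,4} pick 0 [start]
  1: obs=z cand={0,4} pick 0 [0->0 ok]
  2: obs=y cand={1,3} pick 1 [0->1 ok]
  3: obs=y cand={1,3} pick 1 [1->1 ok]
  4: obs=x cand={2} pick 2 [1->2 ok]
  5: obs=z cand={0,4} pick 0 [2->0 ok]
  6: obs=y cand={1,3} pick 1 [0->1 ok]
  7: obs=x cand={2} pick 2 [1->2 ok]
  8: obs=z cand={0,4} pick 4 [2->4 ok]
  9: obs=x cand={2} pick 2 [4->2 ok]
  10: obs=y cand={1,3} pick 1 [2->1 ok]
  11: obs=x cand={2} pick 2 [1->2 ok]
  12: obs=z cand={0,4} pick 0 [2->0 ok]
  13: obs=y cand={1,3} pick 1 [0->1 ok]
  14: obs=x cand={2} pick 2 [1->2 ok]
  15: obs=z cand={0,4} pick 4 [2->4 ok]
  16: obs=y cand={1,3} pick 3 [4->3 ok]
  17: obs=y cand={1,3} pick 1 [3->1 ok]
  18: obs=x cand={2} pick 2 [1->2 ok]
  19: obs=y cand={1,3} pick 1 [2->1 ok]
  20: obs=x cand={2} pick 2 [1->2 ok]
  21: obs=y cand={1,3} pick 3 [2->3 ok]
  22: obs=z cand={0,4} pick 4 [3->4 ok]
  23: obs=y cand={1,3} pick 3 [4->3 ok]
  24: obs=y cand={1,3} pick 1 [3->1 ok]
  25: obs=y cand={1,3} pick 1 [1->1 ok]
  26: obs=y cand={1,3} pick 1 [1->1 ok]
  27: obs=x cand={2} pick 2 [1->2 ok]
  28: obs=y cand={1,3} pick 1 [2->1 ok]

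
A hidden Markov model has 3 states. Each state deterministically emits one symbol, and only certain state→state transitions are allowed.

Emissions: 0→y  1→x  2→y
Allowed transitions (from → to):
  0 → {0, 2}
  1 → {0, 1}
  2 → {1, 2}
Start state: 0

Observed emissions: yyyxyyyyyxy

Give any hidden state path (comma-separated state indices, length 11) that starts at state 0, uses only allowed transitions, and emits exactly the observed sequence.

0,2,2,1,0,0,2,2,2,1,0

  [0] y  {0,2}  => 0  start
  [1] y  {0,2}  => 2  0->2 ok
  [2] y  {0,2}  => 2  2->2 ok
  [3] x  {1}  => 1  2->1 ok
  [4] y  {0,2}  => 0  1->0 ok
  [5] y  {0,2}  => 0  0->0 ok
  [6] y  {0,2}  => 2  0->2 ok
  [7] y  {0,2}  => 2  2->2 ok
  [8] y  {0,2}  => 2  2->2 ok
  [9] x  {1}  => 1  2->1 ok
  [10] y  {0,2}  => 0  1->0 ok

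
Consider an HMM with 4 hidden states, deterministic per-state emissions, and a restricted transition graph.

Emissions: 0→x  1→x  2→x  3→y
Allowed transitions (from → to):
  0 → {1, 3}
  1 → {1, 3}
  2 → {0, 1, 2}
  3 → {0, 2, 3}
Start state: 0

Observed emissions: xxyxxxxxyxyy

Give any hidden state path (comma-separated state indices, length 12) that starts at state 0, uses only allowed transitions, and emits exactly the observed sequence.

  [0] x  {0,1,2}  => 0  start
  [1] x  {0,1,2}  => 1  0->1 ok
  [2] y  {3}  => 3  1->3 ok
  [3] x  {0,1,2}  => 2  3->2 ok
  [4] x  {0,1,2}  => 2  2->2 ok
  [5] x  {0,1,2}  => 1  2->1 ok
  [6] x  {0,1,2}  => 1  1->1 ok
  [7] x  {0,1,2}  => 1  1->1 ok
  [8] y  {3}  => 3  1->3 ok
  [9] x  {0,1,2}  => 0  3->0 ok
  [10] y  {3}  => 3  0->3 ok
  [11] y  {3}  => 3  3->3 ok

0,1,3,2,2,1,1,1,3,0,3,3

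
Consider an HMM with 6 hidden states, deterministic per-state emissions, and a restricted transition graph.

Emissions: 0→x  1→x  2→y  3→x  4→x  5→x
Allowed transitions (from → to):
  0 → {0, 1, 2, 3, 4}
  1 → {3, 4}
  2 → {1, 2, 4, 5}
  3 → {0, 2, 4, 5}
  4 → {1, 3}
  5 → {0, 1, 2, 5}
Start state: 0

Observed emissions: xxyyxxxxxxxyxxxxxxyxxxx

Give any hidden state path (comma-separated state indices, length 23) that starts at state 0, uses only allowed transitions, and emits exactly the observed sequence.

0,0,2,2,4,3,0,1,3,0,3,2,1,4,3,0,4,3,2,5,5,1,4

  0: obs=x cand={0,1,3,4,5} pick 0 [start]
  1: obs=x cand={0,1,3,4,5} pick 0 [0->0 ok]
  2: obs=y cand={2} pick 2 [0->2 ok]
  3: obs=y cand={2} pick 2 [2->2 ok]
  4: obs=x cand={0,1,3,4,5} pick 4 [2->4 ok]
  5: obs=x cand={0,1,3,4,5} pick 3 [4->3 ok]
  6: obs=x cand={0,1,3,4,5} pick 0 [3->0 ok]
  7: obs=x cand={0,1,3,4,5} pick 1 [0->1 ok]
  8: obs=x cand={0,1,3,4,5} pick 3 [1->3 ok]
  9: obs=x cand={0,1,3,4,5} pick 0 [3->0 ok]
  10: obs=x cand={0,1,3,4,5} pick 3 [0->3 ok]
  11: obs=y cand={2} pick 2 [3->2 ok]
  12: obs=x cand={0,1,3,4,5} pick 1 [2->1 ok]
  13: obs=x cand={0,1,3,4,5} pick 4 [1->4 ok]
  14: obs=x cand={0,1,3,4,5} pick 3 [4->3 ok]
  15: obs=x cand={0,1,3,4,5} pick 0 [3->0 ok]
  16: obs=x cand={0,1,3,4,5} pick 4 [0->4 ok]
  17: obs=x cand={0,1,3,4,5} pick 3 [4->3 ok]
  18: obs=y cand={2} pick 2 [3->2 ok]
  19: obs=x cand={0,1,3,4,5} pick 5 [2->5 ok]
  20: obs=x cand={0,1,3,4,5} pick 5 [5->5 ok]
  21: obs=x cand={0,1,3,4,5} pick 1 [5->1 ok]
  22: obs=x cand={0,1,3,4,5} pick 4 [1->4 ok]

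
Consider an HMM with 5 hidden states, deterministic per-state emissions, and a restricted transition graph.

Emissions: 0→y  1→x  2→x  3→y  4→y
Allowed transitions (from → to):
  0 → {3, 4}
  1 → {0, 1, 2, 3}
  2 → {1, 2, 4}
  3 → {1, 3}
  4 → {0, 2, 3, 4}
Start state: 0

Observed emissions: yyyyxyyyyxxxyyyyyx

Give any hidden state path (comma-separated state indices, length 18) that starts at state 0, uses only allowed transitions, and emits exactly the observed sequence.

  pos 0: y in {0,3,4}, choose 0; start
  pos 1: y in {0,3,4}, choose 4; 0->4 ok
  pos 2: y in {0,3,4}, choose 0; 4->0 ok
  pos 3: y in {0,3,4}, choose 4; 0->4 ok
  pos 4: x in {1,2}, choose 2; 4->2 ok
  pos 5: y in {0,3,4}, choose 4; 2->4 ok
  pos 6: y in {0,3,4}, choose 3; 4->3 ok
  pos 7: y in {0,3,4}, choose 3; 3->3 ok
  pos 8: y in {0,3,4}, choose 3; 3->3 ok
  pos 9: x in {1,2}, choose 1; 3->1 ok
  pos 10: x in {1,2}, choose 1; 1->1 ok
  pos 11: x in {1,2}, choose 1; 1->1 ok
  pos 12: y in {0,3,4}, choose 0; 1->0 ok
  pos 13: y in {0,3,4}, choose 4; 0->4 ok
  pos 14: y in {0,3,4}, choose 0; 4->0 ok
  pos 15: y in {0,3,4}, choose 3; 0->3 ok
  pos 16: y in {0,3,4}, choose 3; 3->3 ok
  pos 17: x in {1,2}, choose 1; 3->1 ok

0,4,0,4,2,4,3,3,3,1,1,1,0,4,0,3,3,1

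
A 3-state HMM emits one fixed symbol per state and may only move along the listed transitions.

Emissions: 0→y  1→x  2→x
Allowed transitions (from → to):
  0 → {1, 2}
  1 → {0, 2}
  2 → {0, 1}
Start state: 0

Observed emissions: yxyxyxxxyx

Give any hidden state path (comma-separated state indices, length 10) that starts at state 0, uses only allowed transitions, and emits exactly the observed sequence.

0,1,0,1,0,1,2,1,0,2

  [0] y  {0}  => 0  start
  [1] x  {1,2}  => 1  0->1 ok
  [2] y  {0}  => 0  1->0 ok
  [3] x  {1,2}  => 1  0->1 ok
  [4] y  {0}  => 0  1->0 ok
  [5] x  {1,2}  => 1  0->1 ok
  [6] x  {1,2}  => 2  1->2 ok
  [7] x  {1,2}  => 1  2->1 ok
  [8] y  {0}  => 0  1->0 ok
  [9] x  {1,2}  => 2  0->2 ok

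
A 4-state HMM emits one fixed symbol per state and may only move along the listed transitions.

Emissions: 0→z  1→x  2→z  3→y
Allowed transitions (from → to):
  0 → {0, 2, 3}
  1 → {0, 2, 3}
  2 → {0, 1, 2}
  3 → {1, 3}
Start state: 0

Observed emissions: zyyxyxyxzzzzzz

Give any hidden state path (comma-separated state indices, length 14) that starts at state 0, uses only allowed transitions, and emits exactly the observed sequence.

0,3,3,1,3,1,3,1,0,2,0,0,0,0

  0: obs=z cand={0,2} pick 0 [start]
  1: obs=y cand={3} pick 3 [0->3 ok]
  2: obs=y cand={3} pick 3 [3->3 ok]
  3: obs=x cand={1} pick 1 [3->1 ok]
  4: obs=y cand={3} pick 3 [1->3 ok]
  5: obs=x cand={1} pick 1 [3->1 ok]
  6: obs=y cand={3} pick 3 [1->3 ok]
  7: obs=x cand={1} pick 1 [3->1 ok]
  8: obs=z cand={0,2} pick 0 [1->0 ok]
  9: obs=z cand={0,2} pick 2 [0->2 ok]
  10: obs=z cand={0,2} pick 0 [2->0 ok]
  11: obs=z cand={0,2} pick 0 [0->0 ok]
  12: obs=z cand={0,2} pick 0 [0->0 ok]
  13: obs=z cand={0,2} pick 0 [0->0 ok]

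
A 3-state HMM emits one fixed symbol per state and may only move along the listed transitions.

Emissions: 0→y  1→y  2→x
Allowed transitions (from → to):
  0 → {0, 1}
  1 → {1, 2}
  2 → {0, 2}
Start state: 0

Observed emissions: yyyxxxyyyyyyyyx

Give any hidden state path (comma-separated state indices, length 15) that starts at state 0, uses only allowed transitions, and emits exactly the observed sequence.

0,0,1,2,2,2,0,0,0,0,0,1,1,1,2

  pos 0: y in {0,1}, choose 0; start
  pos 1: y in {0,1}, choose 0; 0->0 ok
  pos 2: y in {0,1}, choose 1; 0->1 ok
  pos 3: x in {2}, choose 2; 1->2 ok
  pos 4: x in {2}, choose 2; 2->2 ok
  pos 5: x in {2}, choose 2; 2->2 ok
  pos 6: y in {0,1}, choose 0; 2->0 ok
  pos 7: y in {0,1}, choose 0; 0->0 ok
  pos 8: y in {0,1}, choose 0; 0->0 ok
  pos 9: y in {0,1}, choose 0; 0->0 ok
  pos 10: y in {0,1}, choose 0; 0->0 ok
  pos 11: y in {0,1}, choose 1; 0->1 ok
  pos 12: y in {0,1}, choose 1; 1->1 ok
  pos 13: y in {0,1}, choose 1; 1->1 ok
  pos 14: x in {2}, choose 2; 1->2 ok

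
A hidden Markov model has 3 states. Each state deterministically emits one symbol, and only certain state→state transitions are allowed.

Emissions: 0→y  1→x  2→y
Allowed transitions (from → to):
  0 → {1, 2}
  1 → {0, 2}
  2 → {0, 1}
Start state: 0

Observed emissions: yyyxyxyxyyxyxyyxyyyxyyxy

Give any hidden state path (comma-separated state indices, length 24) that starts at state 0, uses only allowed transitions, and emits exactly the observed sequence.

0,2,0,1,0,1,0,1,0,2,1,0,1,2,0,1,2,0,2,1,2,0,1,0

  [0] y  {0,2}  => 0  start
  [1] y  {0,2}  => 2  0->2 ok
  [2] y  {0,2}  => 0  2->0 ok
  [3] x  {1}  => 1  0->1 ok
  [4] y  {0,2}  => 0  1->0 ok
  [5] x  {1}  => 1  0->1 ok
  [6] y  {0,2}  => 0  1->0 ok
  [7] x  {1}  => 1  0->1 ok
  [8] y  {0,2}  => 0  1->0 ok
  [9] y  {0,2}  => 2  0->2 ok
  [10] x  {1}  => 1  2->1 ok
  [11] y  {0,2}  => 0  1->0 ok
  [12] x  {1}  => 1  0->1 ok
  [13] y  {0,2}  => 2  1->2 ok
  [14] y  {0,2}  => 0  2->0 ok
  [15] x  {1}  => 1  0->1 ok
  [16] y  {0,2}  => 2  1->2 ok
  [17] y  {0,2}  => 0  2->0 ok
  [18] y  {0,2}  => 2  0->2 ok
  [19] x  {1}  => 1  2->1 ok
  [20] y  {0,2}  => 2  1->2 ok
  [21] y  {0,2}  => 0  2->0 ok
  [22] x  {1}  => 1  0->1 ok
  [23] y  {0,2}  => 0  1->0 ok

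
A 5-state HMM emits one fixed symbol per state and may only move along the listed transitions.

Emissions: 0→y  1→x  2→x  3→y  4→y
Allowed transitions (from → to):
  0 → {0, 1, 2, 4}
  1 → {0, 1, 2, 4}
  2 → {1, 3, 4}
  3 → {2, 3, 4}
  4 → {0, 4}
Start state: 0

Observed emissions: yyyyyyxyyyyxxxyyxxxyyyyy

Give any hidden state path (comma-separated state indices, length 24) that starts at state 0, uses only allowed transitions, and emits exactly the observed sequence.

  t0 'y' -> {0,3,4}, take 0 (start)
  t1 'y' -> {0,3,4}, take 0 (0->0 ok)
  t2 'y' -> {0,3,4}, take 0 (0->0 ok)
  t3 'y' -> {0,3,4}, take 4 (0->4 ok)
  t4 'y' -> {0,3,4}, take 4 (4->4 ok)
  t5 'y' -> {0,3,4}, take 0 (4->0 ok)
  t6 'x' -> {1,2}, take 1 (0->1 ok)
  t7 'y' -> {0,3,4}, take 4 (1->4 ok)
  t8 'y' -> {0,3,4}, take 4 (4->4 ok)
  t9 'y' -> {0,3,4}, take 0 (4->0 ok)
  t10 'y' -> {0,3,4}, take 0 (0->0 ok)
  t11 'x' -> {1,2}, take 2 (0->2 ok)
  t12 'x' -> {1,2}, take 1 (2->1 ok)
  t13 'x' -> {1,2}, take 1 (1->1 ok)
  t14 'y' -> {0,3,4}, take 0 (1->0 ok)
  t15 'y' -> {0,3,4}, take 0 (0->0 ok)
  t16 'x' -> {1,2}, take 2 (0->2 ok)
  t17 'x' -> {1,2}, take 1 (2->1 ok)
  t18 'x' -> {1,2}, take 2 (1->2 ok)
  t19 'y' -> {0,3,4}, take 3 (2->3 ok)
  t20 'y' -> {0,3,4}, take 4 (3->4 ok)
  t21 'y' -> {0,3,4}, take 4 (4->4 ok)
  t22 'y' -> {0,3,4}, take 4 (4->4 ok)
  t23 'y' -> {0,3,4}, take 4 (4->4 ok)

0,0,0,4,4,0,1,4,4,0,0,2,1,1,0,0,2,1,2,3,4,4,4,4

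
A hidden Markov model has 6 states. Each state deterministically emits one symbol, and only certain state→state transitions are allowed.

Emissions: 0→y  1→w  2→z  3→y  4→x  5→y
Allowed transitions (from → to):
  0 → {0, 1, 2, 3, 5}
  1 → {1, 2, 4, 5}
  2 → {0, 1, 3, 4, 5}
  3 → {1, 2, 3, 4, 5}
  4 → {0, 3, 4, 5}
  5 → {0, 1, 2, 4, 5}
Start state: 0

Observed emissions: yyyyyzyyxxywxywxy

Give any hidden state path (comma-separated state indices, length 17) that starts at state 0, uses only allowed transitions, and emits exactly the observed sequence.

  pos 0: y in {0,3,5}, choose 0; start
  pos 1: y in {0,3,5}, choose 3; 0->3 ok
  pos 2: y in {0,3,5}, choose 5; 3->5 ok
  pos 3: y in {0,3,5}, choose 0; 5->0 ok
  pos 4: y in {0,3,5}, choose 3; 0->3 ok
  pos 5: z in {2}, choose 2; 3->2 ok
  pos 6: y in {0,3,5}, choose 3; 2->3 ok
  pos 7: y in {0,3,5}, choose 3; 3->3 ok
  pos 8: x in {4}, choose 4; 3->4 ok
  pos 9: x in {4}, choose 4; 4->4 ok
  pos 10: y in {0,3,5}, choose 0; 4->0 ok
  pos 11: w in {1}, choose 1; 0->1 ok
  pos 12: x in {4}, choose 4; 1->4 ok
  pos 13: y in {0,3,5}, choose 3; 4->3 ok
  pos 14: w in {1}, choose 1; 3->1 ok
  pos 15: x in {4}, choose 4; 1->4 ok
  pos 16: y in {0,3,5}, choose 5; 4->5 ok

0,3,5,0,3,2,3,3,4,4,0,1,4,3,1,4,5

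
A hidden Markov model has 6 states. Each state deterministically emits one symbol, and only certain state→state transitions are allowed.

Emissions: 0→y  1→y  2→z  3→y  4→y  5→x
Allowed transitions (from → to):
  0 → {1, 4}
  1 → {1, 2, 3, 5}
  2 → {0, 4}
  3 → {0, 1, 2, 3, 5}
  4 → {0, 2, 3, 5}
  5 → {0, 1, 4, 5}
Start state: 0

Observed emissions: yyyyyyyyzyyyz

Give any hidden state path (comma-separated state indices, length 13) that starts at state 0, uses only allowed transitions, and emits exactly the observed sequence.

  pos 0: y in {0,1,3,4}, choose 0; start
  pos 1: y in {0,1,3,4}, choose 4; 0->4 ok
  pos 2: y in {0,1,3,4}, choose 0; 4->0 ok
  pos 3: y in {0,1,3,4}, choose 1; 0->1 ok
  pos 4: y in {0,1,3,4}, choose 3; 1->3 ok
  pos 5: y in {0,1,3,4}, choose 1; 3->1 ok
  pos 6: y in {0,1,3,4}, choose 3; 1->3 ok
  pos 7: y in {0,1,3,4}, choose 1; 3->1 ok
  pos 8: z in {2}, choose 2; 1->2 ok
  pos 9: y in {0,1,3,4}, choose 0; 2->0 ok
  pos 10: y in {0,1,3,4}, choose 4; 0->4 ok
  pos 11: y in {0,1,3,4}, choose 3; 4->3 ok
  pos 12: z in {2}, choose 2; 3->2 ok

0,4,0,1,3,1,3,1,2,0,4,3,2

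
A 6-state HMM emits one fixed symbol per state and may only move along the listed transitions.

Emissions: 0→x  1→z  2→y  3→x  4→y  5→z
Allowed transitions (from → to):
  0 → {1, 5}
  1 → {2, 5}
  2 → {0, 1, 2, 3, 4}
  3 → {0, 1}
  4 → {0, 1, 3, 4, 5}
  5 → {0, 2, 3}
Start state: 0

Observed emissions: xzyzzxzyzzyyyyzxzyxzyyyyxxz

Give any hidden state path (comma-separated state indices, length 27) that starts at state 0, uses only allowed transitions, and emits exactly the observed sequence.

  0: obs=x cand={0,3} pick 0 [start]
  1: obs=z cand={1,5} pick 5 [0->5 ok]
  2: obs=y cand={2,4} pick 2 [5->2 ok]
  3: obs=z cand={1,5} pick 1 [2->1 ok]
  4: obs=z cand={1,5} pick 5 [1->5 ok]
  5: obs=x cand={0,3} pick 0 [5->0 ok]
  6: obs=z cand={1,5} pick 5 [0->5 ok]
  7: obs=y cand={2,4} pick 2 [5->2 ok]
  8: obs=z cand={1,5} pick 1 [2->1 ok]
  9: obs=z cand={1,5} pick 5 [1->5 ok]
  10: obs=y cand={2,4} pick 2 [5->2 ok]
  11: obs=y cand={2,4} pick 4 [2->4 ok]
  12: obs=y cand={2,4} pick 4 [4->4 ok]
  13: obs=y cand={2,4} pick 4 [4->4 ok]
  14: obs=z cand={1,5} pick 5 [4->5 ok]
  15: obs=x cand={0,3} pick 3 [5->3 ok]
  16: obs=z cand={1,5} pick 1 [3->1 ok]
  17: obs=y cand={2,4} pick 2 [1->2 ok]
  18: obs=x cand={0,3} pick 3 [2->3 ok]
  19: obs=z cand={1,5} pick 1 [3->1 ok]
  20: obs=y cand={2,4} pick 2 [1->2 ok]
  21: obs=y cand={2,4} pick 2 [2->2 ok]
  22: obs=y cand={2,4} pick 4 [2->4 ok]
  23: obs=y cand={2,4} pick 4 [4->4 ok]
  24: obs=x cand={0,3} pick 3 [4->3 ok]
  25: obs=x cand={0,3} pick 0 [3->0 ok]
  26: obs=z cand={1,5} pick 5 [0->5 ok]

0,5,2,1,5,0,5,2,1,5,2,4,4,4,5,3,1,2,3,1,2,2,4,4,3,0,5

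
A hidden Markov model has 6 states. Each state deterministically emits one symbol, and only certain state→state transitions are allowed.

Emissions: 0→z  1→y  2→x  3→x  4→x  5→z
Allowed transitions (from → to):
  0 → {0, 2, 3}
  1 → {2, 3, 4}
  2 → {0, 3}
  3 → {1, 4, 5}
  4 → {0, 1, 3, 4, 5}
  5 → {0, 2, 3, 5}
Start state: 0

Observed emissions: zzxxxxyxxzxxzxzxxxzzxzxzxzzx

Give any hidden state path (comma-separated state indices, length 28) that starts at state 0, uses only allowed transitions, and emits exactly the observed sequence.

  pos 0: z in {0,5}, choose 0; start
  pos 1: z in {0,5}, choose 0; 0->0 ok
  pos 2: x in {2,3,4}, choose 3; 0->3 ok
  pos 3: x in {2,3,4}, choose 4; 3->4 ok
  pos 4: x in {2,3,4}, choose 3; 4->3 ok
  pos 5: x in {2,3,4}, choose 4; 3->4 ok
  pos 6: y in {1}, choose 1; 4->1 ok
  pos 7: x in {2,3,4}, choose 2; 1->2 ok
  pos 8: x in {2,3,4}, choose 3; 2->3 ok
  pos 9: z in {0,5}, choose 5; 3->5 ok
  pos 10: x in {2,3,4}, choose 3; 5->3 ok
  pos 11: x in {2,3,4}, choose 4; 3->4 ok
  pos 12: z in {0,5}, choose 5; 4->5 ok
  pos 13: x in {2,3,4}, choose 2; 5->2 ok
  pos 14: z in {0,5}, choose 0; 2->0 ok
  pos 15: x in {2,3,4}, choose 3; 0->3 ok
  pos 16: x in {2,3,4}, choose 4; 3->4 ok
  pos 17: x in {2,3,4}, choose 3; 4->3 ok
  pos 18: z in {0,5}, choose 5; 3->5 ok
  pos 19: z in {0,5}, choose 0; 5->0 ok
  pos 20: x in {2,3,4}, choose 3; 0->3 ok
  pos 21: z in {0,5}, choose 5; 3->5 ok
  pos 22: x in {2,3,4}, choose 2; 5->2 ok
  pos 23: z in {0,5}, choose 0; 2->0 ok
  pos 24: x in {2,3,4}, choose 2; 0->2 ok
  pos 25: z in {0,5}, choose 0; 2->0 ok
  pos 26: z in {0,5}, choose 0; 0->0 ok
  pos 27: x in {2,3,4}, choose 2; 0->2 ok

0,0,3,4,3,4,1,2,3,5,3,4,5,2,0,3,4,3,5,0,3,5,2,0,2,0,0,2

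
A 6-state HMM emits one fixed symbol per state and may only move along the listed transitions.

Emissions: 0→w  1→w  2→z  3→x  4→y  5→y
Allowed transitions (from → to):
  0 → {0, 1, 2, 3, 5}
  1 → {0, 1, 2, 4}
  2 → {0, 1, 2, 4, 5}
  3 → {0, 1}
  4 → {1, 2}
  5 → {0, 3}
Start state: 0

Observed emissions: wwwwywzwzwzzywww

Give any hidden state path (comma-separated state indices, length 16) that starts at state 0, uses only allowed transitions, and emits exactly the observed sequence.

  t0 'w' -> {0,1}, take 0 (start)
  t1 'w' -> {0,1}, take 1 (0->1 ok)
  t2 'w' -> {0,1}, take 0 (1->0 ok)
  t3 'w' -> {0,1}, take 0 (0->0 ok)
  t4 'y' -> {4,5}, take 5 (0->5 ok)
  t5 'w' -> {0,1}, take 0 (5->0 ok)
  t6 'z' -> {2}, take 2 (0->2 ok)
  t7 'w' -> {0,1}, take 1 (2->1 ok)
  t8 'z' -> {2}, take 2 (1->2 ok)
  t9 'w' -> {0,1}, take 0 (2->0 ok)
  t10 'z' -> {2}, take 2 (0->2 ok)
  t11 'z' -> {2}, take 2 (2->2 ok)
  t12 'y' -> {4,5}, take 4 (2->4 ok)
  t13 'w' -> {0,1}, take 1 (4->1 ok)
  t14 'w' -> {0,1}, take 0 (1->0 ok)
  t15 'w' -> {0,1}, take 0 (0->0 ok)

0,1,0,0,5,0,2,1,2,0,2,2,4,1,0,0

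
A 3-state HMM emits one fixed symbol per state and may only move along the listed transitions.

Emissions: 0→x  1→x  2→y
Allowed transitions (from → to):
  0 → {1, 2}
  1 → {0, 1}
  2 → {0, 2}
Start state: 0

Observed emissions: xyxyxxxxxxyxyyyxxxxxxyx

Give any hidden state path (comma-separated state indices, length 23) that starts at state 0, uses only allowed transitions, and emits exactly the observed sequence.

0,2,0,2,0,1,1,1,1,0,2,0,2,2,2,0,1,1,0,1,0,2,0

  0: obs=x cand={0,1} pick 0 [start]
  1: obs=y cand={2} pick 2 [0->2 ok]
  2: obs=x cand={0,1} pick 0 [2->0 ok]
  3: obs=y cand={2} pick 2 [0->2 ok]
  4: obs=x cand={0,1} pick 0 [2->0 ok]
  5: obs=x cand={0,1} pick 1 [0->1 ok]
  6: obs=x cand={0,1} pick 1 [1->1 ok]
  7: obs=x cand={0,1} pick 1 [1->1 ok]
  8: obs=x cand={0,1} pick 1 [1->1 ok]
  9: obs=x cand={0,1} pick 0 [1->0 ok]
  10: obs=y cand={2} pick 2 [0->2 ok]
  11: obs=x cand={0,1} pick 0 [2->0 ok]
  12: obs=y cand={2} pick 2 [0->2 ok]
  13: obs=y cand={2} pick 2 [2->2 ok]
  14: obs=y cand={2} pick 2 [2->2 ok]
  15: obs=x cand={0,1} pick 0 [2->0 ok]
  16: obs=x cand={0,1} pick 1 [0->1 ok]
  17: obs=x cand={0,1} pick 1 [1->1 ok]
  18: obs=x cand={0,1} pick 0 [1->0 ok]
  19: obs=x cand={0,1} pick 1 [0->1 ok]
  20: obs=x cand={0,1} pick 0 [1->0 ok]
  21: obs=y cand={2} pick 2 [0->2 ok]
  22: obs=x cand={0,1} pick 0 [2->0 ok]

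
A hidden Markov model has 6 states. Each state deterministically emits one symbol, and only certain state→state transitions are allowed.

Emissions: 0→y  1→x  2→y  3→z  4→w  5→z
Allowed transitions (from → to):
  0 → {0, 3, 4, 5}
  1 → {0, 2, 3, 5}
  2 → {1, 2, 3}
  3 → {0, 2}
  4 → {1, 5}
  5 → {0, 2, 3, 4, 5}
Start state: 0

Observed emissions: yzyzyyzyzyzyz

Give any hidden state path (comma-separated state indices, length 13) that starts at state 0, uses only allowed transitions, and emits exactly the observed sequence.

0,5,0,3,0,0,3,2,3,2,3,0,3

  [0] y  {0,2}  => 0  start
  [1] z  {3,5}  => 5  0->5 ok
  [2] y  {0,2}  => 0  5->0 ok
  [3] z  {3,5}  => 3  0->3 ok
  [4] y  {0,2}  => 0  3->0 ok
  [5] y  {0,2}  => 0  0->0 ok
  [6] z  {3,5}  => 3  0->3 ok
  [7] y  {0,2}  => 2  3->2 ok
  [8] z  {3,5}  => 3  2->3 ok
  [9] y  {0,2}  => 2  3->2 ok
  [10] z  {3,5}  => 3  2->3 ok
  [11] y  {0,2}  => 0  3->0 ok
  [12] z  {3,5}  => 3  0->3 ok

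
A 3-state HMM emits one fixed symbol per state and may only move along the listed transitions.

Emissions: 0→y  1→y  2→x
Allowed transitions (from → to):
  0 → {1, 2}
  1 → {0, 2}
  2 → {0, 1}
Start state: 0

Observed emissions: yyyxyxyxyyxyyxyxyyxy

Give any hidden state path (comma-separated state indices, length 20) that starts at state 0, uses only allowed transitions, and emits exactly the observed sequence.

0,1,0,2,0,2,1,2,1,0,2,1,0,2,0,2,1,0,2,0

  0: obs=y cand={0,1} pick 0 [start]
  1: obs=y cand={0,1} pick 1 [0->1 ok]
  2: obs=y cand={0,1} pick 0 [1->0 ok]
  3: obs=x cand={2} pick 2 [0->2 ok]
  4: obs=y cand={0,1} pick 0 [2->0 ok]
  5: obs=x cand={2} pick 2 [0->2 ok]
  6: obs=y cand={0,1} pick 1 [2->1 ok]
  7: obs=x cand={2} pick 2 [1->2 ok]
  8: obs=y cand={0,1} pick 1 [2->1 ok]
  9: obs=y cand={0,1} pick 0 [1->0 ok]
  10: obs=x cand={2} pick 2 [0->2 ok]
  11: obs=y cand={0,1} pick 1 [2->1 ok]
  12: obs=y cand={0,1} pick 0 [1->0 ok]
  13: obs=x cand={2} pick 2 [0->2 ok]
  14: obs=y cand={0,1} pick 0 [2->0 ok]
  15: obs=x cand={2} pick 2 [0->2 ok]
  16: obs=y cand={0,1} pick 1 [2->1 ok]
  17: obs=y cand={0,1} pick 0 [1->0 ok]
  18: obs=x cand={2} pick 2 [0->2 ok]
  19: obs=y cand={0,1} pick 0 [2->0 ok]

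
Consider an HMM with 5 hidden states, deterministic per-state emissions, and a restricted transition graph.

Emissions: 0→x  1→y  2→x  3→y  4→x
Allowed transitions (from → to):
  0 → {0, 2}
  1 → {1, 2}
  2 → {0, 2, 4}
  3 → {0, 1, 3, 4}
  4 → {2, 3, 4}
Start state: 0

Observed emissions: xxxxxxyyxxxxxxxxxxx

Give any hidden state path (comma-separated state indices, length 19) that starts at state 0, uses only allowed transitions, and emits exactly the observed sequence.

  t0 'x' -> {0,2,4}, take 0 (start)
  t1 'x' -> {0,2,4}, take 2 (0->2 ok)
  t2 'x' -> {0,2,4}, take 2 (2->2 ok)
  t3 'x' -> {0,2,4}, take 0 (2->0 ok)
  t4 'x' -> {0,2,4}, take 2 (0->2 ok)
  t5 'x' -> {0,2,4}, take 4 (2->4 ok)
  t6 'y' -> {1,3}, take 3 (4->3 ok)
  t7 'y' -> {1,3}, take 3 (3->3 ok)
  t8 'x' -> {0,2,4}, take 4 (3->4 ok)
  t9 'x' -> {0,2,4}, take 4 (4->4 ok)
  t10 'x' -> {0,2,4}, take 4 (4->4 ok)
  t11 'x' -> {0,2,4}, take 4 (4->4 ok)
  t12 'x' -> {0,2,4}, take 4 (4->4 ok)
  t13 'x' -> {0,2,4}, take 4 (4->4 ok)
  t14 'x' -> {0,2,4}, take 2 (4->2 ok)
  t15 'x' -> {0,2,4}, take 2 (2->2 ok)
  t16 'x' -> {0,2,4}, take 2 (2->2 ok)
  t17 'x' -> {0,2,4}, take 4 (2->4 ok)
  t18 'x' -> {0,2,4}, take 2 (4->2 ok)

0,2,2,0,2,4,3,3,4,4,4,4,4,4,2,2,2,4,2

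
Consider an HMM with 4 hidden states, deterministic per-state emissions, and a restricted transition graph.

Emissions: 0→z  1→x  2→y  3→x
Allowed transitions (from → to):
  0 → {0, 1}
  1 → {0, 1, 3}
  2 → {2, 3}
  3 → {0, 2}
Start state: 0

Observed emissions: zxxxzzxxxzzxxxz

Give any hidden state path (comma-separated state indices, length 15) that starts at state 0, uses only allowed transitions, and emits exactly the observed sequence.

0,1,1,1,0,0,1,1,3,0,0,1,1,3,0

  t0 'z' -> {0}, take 0 (start)
  t1 'x' -> {1,3}, take 1 (0->1 ok)
  t2 'x' -> {1,3}, take 1 (1->1 ok)
  t3 'x' -> {1,3}, take 1 (1->1 ok)
  t4 'z' -> {0}, take 0 (1->0 ok)
  t5 'z' -> {0}, take 0 (0->0 ok)
  t6 'x' -> {1,3}, take 1 (0->1 ok)
  t7 'x' -> {1,3}, take 1 (1->1 ok)
  t8 'x' -> {1,3}, take 3 (1->3 ok)
  t9 'z' -> {0}, take 0 (3->0 ok)
  t10 'z' -> {0}, take 0 (0->0 ok)
  t11 'x' -> {1,3}, take 1 (0->1 ok)
  t12 'x' -> {1,3}, take 1 (1->1 ok)
  t13 'x' -> {1,3}, take 3 (1->3 ok)
  t14 'z' -> {0}, take 0 (3->0 ok)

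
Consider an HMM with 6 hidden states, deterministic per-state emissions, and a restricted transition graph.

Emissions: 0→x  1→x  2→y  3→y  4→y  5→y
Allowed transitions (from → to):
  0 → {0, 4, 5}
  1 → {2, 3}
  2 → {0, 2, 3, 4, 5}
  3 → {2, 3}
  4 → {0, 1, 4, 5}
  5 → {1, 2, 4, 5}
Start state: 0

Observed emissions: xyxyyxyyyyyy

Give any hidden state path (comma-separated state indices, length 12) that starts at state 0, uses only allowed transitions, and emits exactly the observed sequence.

  0: obs=x cand={0,1} pick 0 [start]
  1: obs=y cand={2,3,4,5} pick 4 [0->4 ok]
  2: obs=x cand={0,1} pick 0 [4->0 ok]
  3: obs=y cand={2,3,4,5} pick 5 [0->5 ok]
  4: obs=y cand={2,3,4,5} pick 4 [5->4 ok]
  5: obs=x cand={0,1} pick 1 [4->1 ok]
  6: obs=y cand={2,3,4,5} pick 2 [1->2 ok]
  7: obs=y cand={2,3,4,5} pick 3 [2->3 ok]
  8: obs=y cand={2,3,4,5} pick 2 [3->2 ok]
  9: obs=y cand={2,3,4,5} pick 3 [2->3 ok]
  10: obs=y cand={2,3,4,5} pick 3 [3->3 ok]
  11: obs=y cand={2,3,4,5} pick 3 [3->3 ok]

0,4,0,5,4,1,2,3,2,3,3,3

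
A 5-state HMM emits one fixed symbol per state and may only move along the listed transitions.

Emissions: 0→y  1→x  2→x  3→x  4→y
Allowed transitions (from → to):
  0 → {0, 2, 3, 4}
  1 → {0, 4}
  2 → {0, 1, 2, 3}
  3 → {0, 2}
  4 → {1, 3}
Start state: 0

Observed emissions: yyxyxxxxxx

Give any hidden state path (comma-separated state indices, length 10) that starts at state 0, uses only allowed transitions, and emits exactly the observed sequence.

0,0,3,0,2,3,2,3,2,1

  [0] y  {0,4}  => 0  start
  [1] y  {0,4}  => 0  0->0 ok
  [2] x  {1,2,3}  => 3  0->3 ok
  [3] y  {0,4}  => 0  3->0 ok
  [4] x  {1,2,3}  => 2  0->2 ok
  [5] x  {1,2,3}  => 3  2->3 ok
  [6] x  {1,2,3}  => 2  3->2 ok
  [7] x  {1,2,3}  => 3  2->3 ok
  [8] x  {1,2,3}  => 2  3->2 ok
  [9] x  {1,2,3}  => 1  2->1 ok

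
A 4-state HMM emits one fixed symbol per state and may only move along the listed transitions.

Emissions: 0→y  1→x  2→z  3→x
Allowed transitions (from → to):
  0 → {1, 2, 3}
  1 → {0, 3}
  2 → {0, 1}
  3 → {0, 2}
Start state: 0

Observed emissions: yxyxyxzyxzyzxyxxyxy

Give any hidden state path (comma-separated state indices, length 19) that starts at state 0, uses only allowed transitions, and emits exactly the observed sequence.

0,1,0,3,0,3,2,0,3,2,0,2,1,0,1,3,0,3,0

  pos 0: y in {0}, choose 0; start
  pos 1: x in {1,3}, choose 1; 0->1 ok
  pos 2: y in {0}, choose 0; 1->0 ok
  pos 3: x in {1,3}, choose 3; 0->3 ok
  pos 4: y in {0}, choose 0; 3->0 ok
  pos 5: x in {1,3}, choose 3; 0->3 ok
  pos 6: z in {2}, choose 2; 3->2 ok
  pos 7: y in {0}, choose 0; 2->0 ok
  pos 8: x in {1,3}, choose 3; 0->3 ok
  pos 9: z in {2}, choose 2; 3->2 ok
  pos 10: y in {0}, choose 0; 2->0 ok
  pos 11: z in {2}, choose 2; 0->2 ok
  pos 12: x in {1,3}, choose 1; 2->1 ok
  pos 13: y in {0}, choose 0; 1->0 ok
  pos 14: x in {1,3}, choose 1; 0->1 ok
  pos 15: x in {1,3}, choose 3; 1->3 ok
  pos 16: y in {0}, choose 0; 3->0 ok
  pos 17: x in {1,3}, choose 3; 0->3 ok
  pos 18: y in {0}, choose 0; 3->0 ok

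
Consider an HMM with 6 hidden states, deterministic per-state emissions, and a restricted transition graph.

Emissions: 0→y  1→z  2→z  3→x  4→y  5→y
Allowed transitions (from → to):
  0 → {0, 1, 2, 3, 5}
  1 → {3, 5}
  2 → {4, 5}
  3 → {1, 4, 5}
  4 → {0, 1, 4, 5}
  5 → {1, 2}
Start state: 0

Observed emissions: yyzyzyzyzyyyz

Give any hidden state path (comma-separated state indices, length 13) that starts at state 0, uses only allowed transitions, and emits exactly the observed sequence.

0,5,2,5,1,5,1,5,2,4,4,0,2

  [0] y  {0,4,5}  => 0  start
  [1] y  {0,4,5}  => 5  0->5 ok
  [2] z  {1,2}  => 2  5->2 ok
  [3] y  {0,4,5}  => 5  2->5 ok
  [4] z  {1,2}  => 1  5->1 ok
  [5] y  {0,4,5}  => 5  1->5 ok
  [6] z  {1,2}  => 1  5->1 ok
  [7] y  {0,4,5}  => 5  1->5 ok
  [8] z  {1,2}  => 2  5->2 ok
  [9] y  {0,4,5}  => 4  2->4 ok
  [10] y  {0,4,5}  => 4  4->4 ok
  [11] y  {0,4,5}  => 0  4->0 ok
  [12] z  {1,2}  => 2  0->2 ok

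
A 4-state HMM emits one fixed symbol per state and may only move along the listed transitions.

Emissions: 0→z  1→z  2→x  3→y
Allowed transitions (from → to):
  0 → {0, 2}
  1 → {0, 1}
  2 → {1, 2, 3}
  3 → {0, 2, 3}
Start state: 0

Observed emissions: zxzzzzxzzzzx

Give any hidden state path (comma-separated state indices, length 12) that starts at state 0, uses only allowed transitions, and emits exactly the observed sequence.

  0: obs=z cand={0,1} pick 0 [start]
  1: obs=x cand={2} pick 2 [0->2 ok]
  2: obs=z cand={0,1} pick 1 [2->1 ok]
  3: obs=z cand={0,1} pick 1 [1->1 ok]
  4: obs=z cand={0,1} pick 0 [1->0 ok]
  5: obs=z cand={0,1} pick 0 [0->0 ok]
  6: obs=x cand={2} pick 2 [0->2 ok]
  7: obs=z cand={0,1} pick 1 [2->1 ok]
  8: obs=z cand={0,1} pick 1 [1->1 ok]
  9: obs=z cand={0,1} pick 0 [1->0 ok]
  10: obs=z cand={0,1} pick 0 [0->0 ok]
  11: obs=x cand={2} pick 2 [0->2 ok]

0,2,1,1,0,0,2,1,1,0,0,2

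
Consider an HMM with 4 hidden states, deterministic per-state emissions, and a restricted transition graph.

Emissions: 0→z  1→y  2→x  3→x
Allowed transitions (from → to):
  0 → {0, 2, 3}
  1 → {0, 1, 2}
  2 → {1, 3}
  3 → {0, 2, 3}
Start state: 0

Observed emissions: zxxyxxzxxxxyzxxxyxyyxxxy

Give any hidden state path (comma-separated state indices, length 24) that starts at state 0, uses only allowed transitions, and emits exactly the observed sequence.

  t0 'z' -> {0}, take 0 (start)
  t1 'x' -> {2,3}, take 3 (0->3 ok)
  t2 'x' -> {2,3}, take 2 (3->2 ok)
  t3 'y' -> {1}, take 1 (2->1 ok)
  t4 'x' -> {2,3}, take 2 (1->2 ok)
  t5 'x' -> {2,3}, take 3 (2->3 ok)
  t6 'z' -> {0}, take 0 (3->0 ok)
  t7 'x' -> {2,3}, take 3 (0->3 ok)
  t8 'x' -> {2,3}, take 2 (3->2 ok)
  t9 'x' -> {2,3}, take 3 (2->3 ok)
  t10 'x' -> {2,3}, take 2 (3->2 ok)
  t11 'y' -> {1}, take 1 (2->1 ok)
  t12 'z' -> {0}, take 0 (1->0 ok)
  t13 'x' -> {2,3}, take 3 (0->3 ok)
  t14 'x' -> {2,3}, take 3 (3->3 ok)
  t15 'x' -> {2,3}, take 2 (3->2 ok)
  t16 'y' -> {1}, take 1 (2->1 ok)
  t17 'x' -> {2,3}, take 2 (1->2 ok)
  t18 'y' -> {1}, take 1 (2->1 ok)
  t19 'y' -> {1}, take 1 (1->1 ok)
  t20 'x' -> {2,3}, take 2 (1->2 ok)
  t21 'x' -> {2,3}, take 3 (2->3 ok)
  t22 'x' -> {2,3}, take 2 (3->2 ok)
  t23 'y' -> {1}, take 1 (2->1 ok)

0,3,2,1,2,3,0,3,2,3,2,1,0,3,3,2,1,2,1,1,2,3,2,1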